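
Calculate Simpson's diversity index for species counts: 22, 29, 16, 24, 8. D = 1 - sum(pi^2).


Total N = 22 + 29 + 16 + 24 + 8 = 99
Per-species terms:
  p = 22/99 = 0.222222; p^2 = 0.222222^2 = 0.049383
  p = 29/99 = 0.292929; p^2 = 0.292929^2 = 0.085807
  p = 16/99 = 0.161616; p^2 = 0.161616^2 = 0.026120
  p = 24/99 = 0.242424; p^2 = 0.242424^2 = 0.058769
  p = 8/99 = 0.080808; p^2 = 0.080808^2 = 0.006530
sum(p^2) = 0.049383 + 0.085807 + 0.026120 + 0.058769 + 0.006530 = 0.226609
D = 1 - 0.226609 = 0.773391 ≈ 0.7734

0.7734


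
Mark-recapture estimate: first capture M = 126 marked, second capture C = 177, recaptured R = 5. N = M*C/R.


N = M * C / R = 126 * 177 / 5 = 22302 / 5 = 4460.40 ≈ 4460

4460 individuals


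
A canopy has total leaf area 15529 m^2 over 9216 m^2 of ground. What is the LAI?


LAI = 15529 / 9216 = 1.6850 ≈ 1.69

1.69


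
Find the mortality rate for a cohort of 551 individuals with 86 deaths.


Mortality rate = 86 / 551 = 0.156080 ≈ 0.1561

0.1561


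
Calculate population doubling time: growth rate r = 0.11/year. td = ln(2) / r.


td = ln(2) / 0.11 = 0.693147 / 0.11 = 6.30134 ≈ 6.3 years

6.3 years


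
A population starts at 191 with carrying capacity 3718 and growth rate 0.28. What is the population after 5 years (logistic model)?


(K - N0)/N0 = (3718 - 191)/191 = 3527/191 = 18.4660
r*t = 0.28 * 5 = 1.4; exp(-1.4) = 0.246597
18.4660 * 0.246597 = 4.55366
1 + 4.55366 = 5.55366
N = 3718 / 5.55366 = 669.468 ≈ 669

669


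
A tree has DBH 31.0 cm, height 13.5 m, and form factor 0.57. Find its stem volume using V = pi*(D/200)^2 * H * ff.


(D/200)^2 = (31.0/200)^2 = 0.155^2 = 0.024025
BA = 3.141593 * 0.024025 = 0.0754768 m^2
V = 0.0754768 * 13.5 * 0.57 = 0.580794 ≈ 0.581 m^3

0.581 m^3


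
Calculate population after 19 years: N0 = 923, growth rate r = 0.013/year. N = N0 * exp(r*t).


r*t = 0.013 * 19 = 0.247
exp(0.247) = 1.28018
N = 923 * 1.28018 = 1181.61 ≈ 1182

1182


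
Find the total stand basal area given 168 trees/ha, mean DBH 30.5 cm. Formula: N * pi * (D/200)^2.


(D/200)^2 = (30.5/200)^2 = 0.1525^2 = 0.02325625
Individual BA = 3.141593 * 0.02325625 = 0.0730617 m^2
Stand BA = 168 * 0.0730617 = 12.2744 ≈ 12.27 m^2/ha

12.27 m^2/ha


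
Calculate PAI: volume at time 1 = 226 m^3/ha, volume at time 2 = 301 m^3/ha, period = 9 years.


PAI = (V2 - V1) / period = (301 - 226) / 9 = 75 / 9 = 8.3333 ≈ 8.33 m^3/ha/yr

8.33 m^3/ha/yr


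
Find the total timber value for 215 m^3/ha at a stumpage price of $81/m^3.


Value = 215 * 81 = $17415/ha

$17415/ha


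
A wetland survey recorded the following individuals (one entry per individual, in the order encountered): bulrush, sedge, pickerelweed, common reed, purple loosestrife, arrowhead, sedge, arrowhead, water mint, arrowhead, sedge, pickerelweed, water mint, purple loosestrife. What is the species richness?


Total individuals logged = 14
Distinct species (count of individuals): bulrush (1), sedge (3), pickerelweed (2), common reed (1), purple loosestrife (2), arrowhead (3), water mint (2)
Species richness = number of distinct species = 7

7


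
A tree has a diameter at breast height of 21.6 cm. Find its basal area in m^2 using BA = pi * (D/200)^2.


D/200 = 21.6/200 = 0.108 m
(D/200)^2 = 0.108^2 = 0.011664
BA = 3.141593 * 0.011664 = 0.0366435 ≈ 0.0366 m^2

0.0366 m^2


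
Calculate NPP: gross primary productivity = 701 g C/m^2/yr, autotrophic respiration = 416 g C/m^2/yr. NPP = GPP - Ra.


NPP = GPP - Ra = 701 - 416 = 285 g C/m^2/yr

285 g C/m^2/yr


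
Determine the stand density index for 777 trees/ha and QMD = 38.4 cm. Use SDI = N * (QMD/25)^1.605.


QMD/25 = 38.4/25 = 1.536
(1.536)^1.605 = exp(1.605 * ln(1.536)) = exp(1.605 * 0.429182) = exp(0.688837) = 1.99140
SDI = 777 * 1.99140 = 1547.32 ≈ 1547

1547


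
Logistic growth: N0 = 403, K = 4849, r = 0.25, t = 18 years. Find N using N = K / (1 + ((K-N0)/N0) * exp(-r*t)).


(K - N0)/N0 = (4849 - 403)/403 = 4446/403 = 11.0323
r*t = 0.25 * 18 = 4.5; exp(-4.5) = 0.0111090
11.0323 * 0.0111090 = 0.122558
1 + 0.122558 = 1.12256
N = 4849 / 1.12256 = 4319.59 ≈ 4320

4320


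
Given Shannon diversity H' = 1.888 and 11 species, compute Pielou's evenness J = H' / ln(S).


ln(11) = 2.39790
J = H' / ln(S) = 1.888 / 2.39790 = 0.787356 ≈ 0.7874

0.7874


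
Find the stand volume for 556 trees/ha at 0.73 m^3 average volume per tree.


V_stand = 556 * 0.73 = 405.88 ≈ 405.9 m^3/ha

405.9 m^3/ha


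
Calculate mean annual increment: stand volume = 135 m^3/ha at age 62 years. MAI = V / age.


MAI = 135 / 62 = 2.1774 ≈ 2.18 m^3/ha/yr

2.18 m^3/ha/yr


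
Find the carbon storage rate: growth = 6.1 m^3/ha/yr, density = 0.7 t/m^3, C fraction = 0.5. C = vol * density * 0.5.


C = 6.1 * 0.7 * 0.5 = 2.135 ≈ 2.14 t C/ha/yr

2.14 t C/ha/yr


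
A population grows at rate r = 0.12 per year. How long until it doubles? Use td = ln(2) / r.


td = ln(2) / 0.12 = 0.693147 / 0.12 = 5.77623 ≈ 5.8 years

5.8 years


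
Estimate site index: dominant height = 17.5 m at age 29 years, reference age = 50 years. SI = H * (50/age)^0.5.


50/29 = 1.72414
(1.72414)^0.5 = 1.31307
SI = 17.5 * 1.31307 = 22.9787 ≈ 23.0 m

23.0 m


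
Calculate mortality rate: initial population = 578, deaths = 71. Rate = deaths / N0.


Mortality rate = 71 / 578 = 0.122837 ≈ 0.1228

0.1228


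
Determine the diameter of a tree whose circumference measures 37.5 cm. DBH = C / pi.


DBH = C / pi = 37.5 / 3.141593 = 11.9366 ≈ 11.94 cm

11.94 cm


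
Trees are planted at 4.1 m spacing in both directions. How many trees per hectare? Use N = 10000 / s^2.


N = 10000 / 4.1^2 = 10000 / 16.81 = 594.884 ≈ 595 trees/ha

595 trees/ha


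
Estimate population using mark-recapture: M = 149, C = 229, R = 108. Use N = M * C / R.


N = M * C / R = 149 * 229 / 108 = 34121 / 108 = 315.94 ≈ 316

316 individuals


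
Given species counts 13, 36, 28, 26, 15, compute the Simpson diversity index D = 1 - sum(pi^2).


Total N = 13 + 36 + 28 + 26 + 15 = 118
Per-species terms:
  p = 13/118 = 0.110169; p^2 = 0.110169^2 = 0.012137
  p = 36/118 = 0.305085; p^2 = 0.305085^2 = 0.093077
  p = 28/118 = 0.237288; p^2 = 0.237288^2 = 0.056306
  p = 26/118 = 0.220339; p^2 = 0.220339^2 = 0.048549
  p = 15/118 = 0.127119; p^2 = 0.127119^2 = 0.016159
sum(p^2) = 0.012137 + 0.093077 + 0.056306 + 0.048549 + 0.016159 = 0.226228
D = 1 - 0.226228 = 0.773772 ≈ 0.7738

0.7738


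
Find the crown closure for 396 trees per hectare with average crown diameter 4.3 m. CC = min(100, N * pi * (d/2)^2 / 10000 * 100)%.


(d/2)^2 = (4.3/2)^2 = 2.15^2 = 4.6225
Crown area = 3.141593 * 4.6225 = 14.5220 m^2
N * area / 10000 * 100 = 396 * 14.5220 / 10000 * 100 = 57.5071
CC = min(100, 57.5071) = 57.5071 ≈ 57.5%

57.5%


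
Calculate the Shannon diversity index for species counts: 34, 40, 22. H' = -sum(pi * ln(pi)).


Total N = 34 + 40 + 22 = 96
Per-species terms:
  p = 34/96 = 0.354167; ln(p) = -1.037987; p*ln(p) = 0.354167 * (-1.037987) = -0.367621
  p = 40/96 = 0.416667; ln(p) = -0.875468; p*ln(p) = 0.416667 * (-0.875468) = -0.364779
  p = 22/96 = 0.229167; ln(p) = -1.473304; p*ln(p) = 0.229167 * (-1.473304) = -0.337633
sum(p*ln(p)) = (-0.367621) + (-0.364779) + (-0.337633) = -1.070033
H' = -(-1.070033) = 1.070033 ≈ 1.0700

1.0700


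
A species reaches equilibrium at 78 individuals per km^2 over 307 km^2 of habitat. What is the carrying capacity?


K = 78 * 307 = 23946 individuals

23946 individuals


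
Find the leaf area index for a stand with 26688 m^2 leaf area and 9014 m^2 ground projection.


LAI = 26688 / 9014 = 2.9607 ≈ 2.96

2.96


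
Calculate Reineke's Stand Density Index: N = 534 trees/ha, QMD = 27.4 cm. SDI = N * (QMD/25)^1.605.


QMD/25 = 27.4/25 = 1.096
(1.096)^1.605 = exp(1.605 * ln(1.096)) = exp(1.605 * 0.0916672) = exp(0.147126) = 1.15850
SDI = 534 * 1.15850 = 618.639 ≈ 619

619


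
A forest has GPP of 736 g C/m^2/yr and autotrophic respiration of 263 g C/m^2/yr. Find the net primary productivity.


NPP = GPP - Ra = 736 - 263 = 473 g C/m^2/yr

473 g C/m^2/yr


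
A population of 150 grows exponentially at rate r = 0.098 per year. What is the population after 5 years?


r*t = 0.098 * 5 = 0.49
exp(0.49) = 1.63232
N = 150 * 1.63232 = 244.848 ≈ 245

245


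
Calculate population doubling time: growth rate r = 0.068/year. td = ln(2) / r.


td = ln(2) / 0.068 = 0.693147 / 0.068 = 10.1933 ≈ 10.2 years

10.2 years


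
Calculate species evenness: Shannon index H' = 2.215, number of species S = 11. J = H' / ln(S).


ln(11) = 2.39790
J = H' / ln(S) = 2.215 / 2.39790 = 0.923725 ≈ 0.9237

0.9237


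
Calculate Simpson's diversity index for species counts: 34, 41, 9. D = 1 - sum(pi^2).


Total N = 34 + 41 + 9 = 84
Per-species terms:
  p = 34/84 = 0.404762; p^2 = 0.404762^2 = 0.163832
  p = 41/84 = 0.488095; p^2 = 0.488095^2 = 0.238237
  p = 9/84 = 0.107143; p^2 = 0.107143^2 = 0.011480
sum(p^2) = 0.163832 + 0.238237 + 0.011480 = 0.413549
D = 1 - 0.413549 = 0.586451 ≈ 0.5865

0.5865


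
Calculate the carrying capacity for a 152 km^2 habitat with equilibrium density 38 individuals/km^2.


K = 38 * 152 = 5776 individuals

5776 individuals


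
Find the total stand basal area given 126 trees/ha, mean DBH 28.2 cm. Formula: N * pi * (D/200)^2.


(D/200)^2 = (28.2/200)^2 = 0.141^2 = 0.019881
Individual BA = 3.141593 * 0.019881 = 0.0624580 m^2
Stand BA = 126 * 0.0624580 = 7.86971 ≈ 7.87 m^2/ha

7.87 m^2/ha


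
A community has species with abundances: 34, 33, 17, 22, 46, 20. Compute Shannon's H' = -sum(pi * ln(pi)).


Total N = 34 + 33 + 17 + 22 + 46 + 20 = 172
Per-species terms:
  p = 34/172 = 0.197674; ln(p) = -1.621136; p*ln(p) = 0.197674 * (-1.621136) = -0.320456
  p = 33/172 = 0.191860; ln(p) = -1.650989; p*ln(p) = 0.191860 * (-1.650989) = -0.316759
  p = 17/172 = 0.098837; ln(p) = -2.314283; p*ln(p) = 0.098837 * (-2.314283) = -0.228737
  p = 22/172 = 0.127907; ln(p) = -2.056452; p*ln(p) = 0.127907 * (-2.056452) = -0.263035
  p = 46/172 = 0.267442; ln(p) = -1.318853; p*ln(p) = 0.267442 * (-1.318853) = -0.352717
  p = 20/172 = 0.116279; ln(p) = -2.151763; p*ln(p) = 0.116279 * (-2.151763) = -0.250205
sum(p*ln(p)) = (-0.320456) + (-0.316759) + (-0.228737) + (-0.263035) + (-0.352717) + (-0.250205) = -1.731909
H' = -(-1.731909) = 1.731909 ≈ 1.7319

1.7319


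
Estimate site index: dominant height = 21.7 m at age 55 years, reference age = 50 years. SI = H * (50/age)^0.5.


50/55 = 0.909091
(0.909091)^0.5 = 0.953463
SI = 21.7 * 0.953463 = 20.6901 ≈ 20.7 m

20.7 m


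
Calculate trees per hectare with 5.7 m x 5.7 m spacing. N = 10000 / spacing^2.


N = 10000 / 5.7^2 = 10000 / 32.49 = 307.787 ≈ 308 trees/ha

308 trees/ha


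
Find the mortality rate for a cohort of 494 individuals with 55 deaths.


Mortality rate = 55 / 494 = 0.111336 ≈ 0.1113

0.1113


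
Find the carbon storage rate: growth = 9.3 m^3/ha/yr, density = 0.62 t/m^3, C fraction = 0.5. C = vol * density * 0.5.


C = 9.3 * 0.62 * 0.5 = 2.883 ≈ 2.88 t C/ha/yr

2.88 t C/ha/yr


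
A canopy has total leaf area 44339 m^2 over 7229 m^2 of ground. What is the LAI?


LAI = 44339 / 7229 = 6.1335 ≈ 6.13

6.13


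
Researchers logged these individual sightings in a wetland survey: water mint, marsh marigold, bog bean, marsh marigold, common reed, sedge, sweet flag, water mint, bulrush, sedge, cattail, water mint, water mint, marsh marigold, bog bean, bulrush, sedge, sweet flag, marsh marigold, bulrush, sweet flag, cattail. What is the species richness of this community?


Total individuals logged = 22
Distinct species (count of individuals): water mint (4), marsh marigold (4), bog bean (2), common reed (1), sedge (3), sweet flag (3), bulrush (3), cattail (2)
Species richness = number of distinct species = 8

8


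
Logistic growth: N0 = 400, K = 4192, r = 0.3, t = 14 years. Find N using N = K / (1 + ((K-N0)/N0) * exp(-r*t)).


(K - N0)/N0 = (4192 - 400)/400 = 3792/400 = 9.48000
r*t = 0.3 * 14 = 4.2; exp(-4.2) = 0.0149956
9.48000 * 0.0149956 = 0.142158
1 + 0.142158 = 1.14216
N = 4192 / 1.14216 = 3670.24 ≈ 3670

3670


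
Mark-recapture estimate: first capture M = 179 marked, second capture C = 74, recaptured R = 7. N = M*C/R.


N = M * C / R = 179 * 74 / 7 = 13246 / 7 = 1892.29 ≈ 1892

1892 individuals


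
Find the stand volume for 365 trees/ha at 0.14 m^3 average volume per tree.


V_stand = 365 * 0.14 = 51.1 m^3/ha

51.1 m^3/ha


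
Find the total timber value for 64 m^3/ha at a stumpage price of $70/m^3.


Value = 64 * 70 = $4480/ha

$4480/ha


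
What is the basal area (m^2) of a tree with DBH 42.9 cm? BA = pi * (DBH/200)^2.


D/200 = 42.9/200 = 0.2145 m
(D/200)^2 = 0.2145^2 = 0.04601025
BA = 3.141593 * 0.04601025 = 0.144545 ≈ 0.1445 m^2

0.1445 m^2


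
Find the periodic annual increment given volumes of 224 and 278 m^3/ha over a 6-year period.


PAI = (V2 - V1) / period = (278 - 224) / 6 = 54 / 6 = 9.00 m^3/ha/yr

9.00 m^3/ha/yr


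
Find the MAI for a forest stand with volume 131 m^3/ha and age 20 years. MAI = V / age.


MAI = 131 / 20 = 6.55 m^3/ha/yr

6.55 m^3/ha/yr


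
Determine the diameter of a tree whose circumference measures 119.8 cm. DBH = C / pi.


DBH = C / pi = 119.8 / 3.141593 = 38.1335 ≈ 38.13 cm

38.13 cm


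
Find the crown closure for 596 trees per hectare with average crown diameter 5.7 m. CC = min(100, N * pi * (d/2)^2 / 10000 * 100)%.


(d/2)^2 = (5.7/2)^2 = 2.85^2 = 8.1225
Crown area = 3.141593 * 8.1225 = 25.5176 m^2
N * area / 10000 * 100 = 596 * 25.5176 / 10000 * 100 = 152.085
CC = min(100, 152.085) = 100%

100%


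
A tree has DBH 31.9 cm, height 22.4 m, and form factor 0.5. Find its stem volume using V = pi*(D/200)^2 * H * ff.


(D/200)^2 = (31.9/200)^2 = 0.1595^2 = 0.02544025
BA = 3.141593 * 0.02544025 = 0.0799229 m^2
V = 0.0799229 * 22.4 * 0.5 = 0.895136 ≈ 0.895 m^3

0.895 m^3


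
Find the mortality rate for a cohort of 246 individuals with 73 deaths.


Mortality rate = 73 / 246 = 0.296748 ≈ 0.2967

0.2967


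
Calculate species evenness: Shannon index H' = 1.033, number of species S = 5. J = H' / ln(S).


ln(5) = 1.60944
J = H' / ln(S) = 1.033 / 1.60944 = 0.641838 ≈ 0.6418

0.6418


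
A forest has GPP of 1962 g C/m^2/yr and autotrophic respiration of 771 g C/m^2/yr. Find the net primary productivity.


NPP = GPP - Ra = 1962 - 771 = 1191 g C/m^2/yr

1191 g C/m^2/yr


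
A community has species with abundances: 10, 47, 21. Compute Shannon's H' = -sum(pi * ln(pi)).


Total N = 10 + 47 + 21 = 78
Per-species terms:
  p = 10/78 = 0.128205; ln(p) = -2.054125; p*ln(p) = 0.128205 * (-2.054125) = -0.263349
  p = 47/78 = 0.602564; ln(p) = -0.506561; p*ln(p) = 0.602564 * (-0.506561) = -0.305235
  p = 21/78 = 0.269231; ln(p) = -1.312186; p*ln(p) = 0.269231 * (-1.312186) = -0.353281
sum(p*ln(p)) = (-0.263349) + (-0.305235) + (-0.353281) = -0.921865
H' = -(-0.921865) = 0.921865 ≈ 0.9219

0.9219


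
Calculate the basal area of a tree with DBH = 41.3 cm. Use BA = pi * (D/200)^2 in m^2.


D/200 = 41.3/200 = 0.2065 m
(D/200)^2 = 0.2065^2 = 0.04264225
BA = 3.141593 * 0.04264225 = 0.133965 ≈ 0.1340 m^2

0.1340 m^2


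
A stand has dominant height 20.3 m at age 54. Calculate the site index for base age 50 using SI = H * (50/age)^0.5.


50/54 = 0.925926
(0.925926)^0.5 = 0.962250
SI = 20.3 * 0.962250 = 19.5337 ≈ 19.5 m

19.5 m


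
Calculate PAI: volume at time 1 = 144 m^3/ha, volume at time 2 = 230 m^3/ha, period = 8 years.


PAI = (V2 - V1) / period = (230 - 144) / 8 = 86 / 8 = 10.75 m^3/ha/yr

10.75 m^3/ha/yr


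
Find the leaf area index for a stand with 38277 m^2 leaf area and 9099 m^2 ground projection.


LAI = 38277 / 9099 = 4.2067 ≈ 4.21

4.21


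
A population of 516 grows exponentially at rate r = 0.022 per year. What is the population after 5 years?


r*t = 0.022 * 5 = 0.11
exp(0.11) = 1.11628
N = 516 * 1.11628 = 576.000 ≈ 576

576


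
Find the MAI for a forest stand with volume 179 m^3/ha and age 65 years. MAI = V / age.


MAI = 179 / 65 = 2.7538 ≈ 2.75 m^3/ha/yr

2.75 m^3/ha/yr


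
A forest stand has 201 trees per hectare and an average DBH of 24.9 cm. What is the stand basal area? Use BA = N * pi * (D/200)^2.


(D/200)^2 = (24.9/200)^2 = 0.1245^2 = 0.01550025
Individual BA = 3.141593 * 0.01550025 = 0.0486955 m^2
Stand BA = 201 * 0.0486955 = 9.78780 ≈ 9.79 m^2/ha

9.79 m^2/ha


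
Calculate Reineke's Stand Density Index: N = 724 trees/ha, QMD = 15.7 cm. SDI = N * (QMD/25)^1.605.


QMD/25 = 15.7/25 = 0.628
(0.628)^1.605 = exp(1.605 * ln(0.628)) = exp(1.605 * (-0.465215)) = exp(-0.746670) = 0.473942
SDI = 724 * 0.473942 = 343.134 ≈ 343

343


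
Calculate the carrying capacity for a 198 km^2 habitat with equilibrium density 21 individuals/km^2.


K = 21 * 198 = 4158 individuals

4158 individuals


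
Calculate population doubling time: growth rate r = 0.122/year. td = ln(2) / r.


td = ln(2) / 0.122 = 0.693147 / 0.122 = 5.68153 ≈ 5.7 years

5.7 years


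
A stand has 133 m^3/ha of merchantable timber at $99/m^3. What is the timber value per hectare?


Value = 133 * 99 = $13167/ha

$13167/ha


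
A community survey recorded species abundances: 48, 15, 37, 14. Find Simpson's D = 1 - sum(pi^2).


Total N = 48 + 15 + 37 + 14 = 114
Per-species terms:
  p = 48/114 = 0.421053; p^2 = 0.421053^2 = 0.177286
  p = 15/114 = 0.131579; p^2 = 0.131579^2 = 0.017313
  p = 37/114 = 0.324561; p^2 = 0.324561^2 = 0.105340
  p = 14/114 = 0.122807; p^2 = 0.122807^2 = 0.015082
sum(p^2) = 0.177286 + 0.017313 + 0.105340 + 0.015082 = 0.315021
D = 1 - 0.315021 = 0.684979 ≈ 0.6850

0.6850


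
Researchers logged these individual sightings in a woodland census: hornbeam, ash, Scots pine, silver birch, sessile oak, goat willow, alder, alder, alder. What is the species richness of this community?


Total individuals logged = 9
Distinct species (count of individuals): hornbeam (1), ash (1), Scots pine (1), silver birch (1), sessile oak (1), goat willow (1), alder (3)
Species richness = number of distinct species = 7

7


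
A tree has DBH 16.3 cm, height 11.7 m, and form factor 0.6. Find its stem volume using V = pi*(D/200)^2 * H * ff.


(D/200)^2 = (16.3/200)^2 = 0.0815^2 = 0.00664225
BA = 3.141593 * 0.00664225 = 0.0208672 m^2
V = 0.0208672 * 11.7 * 0.6 = 0.146488 ≈ 0.146 m^3

0.146 m^3


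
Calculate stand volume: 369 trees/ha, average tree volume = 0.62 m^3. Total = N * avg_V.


V_stand = 369 * 0.62 = 228.78 ≈ 228.8 m^3/ha

228.8 m^3/ha


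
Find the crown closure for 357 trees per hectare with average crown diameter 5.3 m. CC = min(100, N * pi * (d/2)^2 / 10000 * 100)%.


(d/2)^2 = (5.3/2)^2 = 2.65^2 = 7.0225
Crown area = 3.141593 * 7.0225 = 22.0618 m^2
N * area / 10000 * 100 = 357 * 22.0618 / 10000 * 100 = 78.7606
CC = min(100, 78.7606) = 78.7606 ≈ 78.8%

78.8%


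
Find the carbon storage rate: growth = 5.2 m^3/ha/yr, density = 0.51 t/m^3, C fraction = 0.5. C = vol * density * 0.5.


C = 5.2 * 0.51 * 0.5 = 1.326 ≈ 1.33 t C/ha/yr

1.33 t C/ha/yr


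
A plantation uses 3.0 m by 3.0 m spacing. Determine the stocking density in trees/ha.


N = 10000 / 3.0^2 = 10000 / 9 = 1111.11 ≈ 1111 trees/ha

1111 trees/ha


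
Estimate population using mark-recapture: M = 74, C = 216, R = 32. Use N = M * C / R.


N = M * C / R = 74 * 216 / 32 = 15984 / 32 = 499.50 ≈ 500

500 individuals


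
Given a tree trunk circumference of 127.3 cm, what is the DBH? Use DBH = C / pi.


DBH = C / pi = 127.3 / 3.141593 = 40.5208 ≈ 40.52 cm

40.52 cm


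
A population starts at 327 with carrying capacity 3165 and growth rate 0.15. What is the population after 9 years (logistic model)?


(K - N0)/N0 = (3165 - 327)/327 = 2838/327 = 8.67890
r*t = 0.15 * 9 = 1.35; exp(-1.35) = 0.259240
8.67890 * 0.259240 = 2.24992
1 + 2.24992 = 3.24992
N = 3165 / 3.24992 = 973.870 ≈ 974

974


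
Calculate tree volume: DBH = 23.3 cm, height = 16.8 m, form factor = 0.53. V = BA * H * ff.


(D/200)^2 = (23.3/200)^2 = 0.1165^2 = 0.01357225
BA = 3.141593 * 0.01357225 = 0.0426385 m^2
V = 0.0426385 * 16.8 * 0.53 = 0.379653 ≈ 0.380 m^3

0.380 m^3


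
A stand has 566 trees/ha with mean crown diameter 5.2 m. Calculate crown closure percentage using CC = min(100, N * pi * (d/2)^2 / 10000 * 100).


(d/2)^2 = (5.2/2)^2 = 2.6^2 = 6.76
Crown area = 3.141593 * 6.76 = 21.2372 m^2
N * area / 10000 * 100 = 566 * 21.2372 / 10000 * 100 = 120.203
CC = min(100, 120.203) = 100%

100%


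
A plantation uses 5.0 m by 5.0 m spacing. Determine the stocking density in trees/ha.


N = 10000 / 5.0^2 = 10000 / 25 = 400.000 ≈ 400 trees/ha

400 trees/ha


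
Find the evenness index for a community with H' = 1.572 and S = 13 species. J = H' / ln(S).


ln(13) = 2.56495
J = H' / ln(S) = 1.572 / 2.56495 = 0.612877 ≈ 0.6129

0.6129


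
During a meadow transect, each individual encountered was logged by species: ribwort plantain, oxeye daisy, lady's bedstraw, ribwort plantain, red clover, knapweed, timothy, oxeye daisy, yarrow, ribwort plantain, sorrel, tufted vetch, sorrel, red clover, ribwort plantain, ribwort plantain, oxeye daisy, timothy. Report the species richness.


Total individuals logged = 18
Distinct species (count of individuals): ribwort plantain (5), oxeye daisy (3), lady's bedstraw (1), red clover (2), knapweed (1), timothy (2), yarrow (1), sorrel (2), tufted vetch (1)
Species richness = number of distinct species = 9

9


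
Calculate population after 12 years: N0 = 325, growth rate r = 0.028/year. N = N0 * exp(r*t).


r*t = 0.028 * 12 = 0.336
exp(0.336) = 1.39934
N = 325 * 1.39934 = 454.786 ≈ 455

455


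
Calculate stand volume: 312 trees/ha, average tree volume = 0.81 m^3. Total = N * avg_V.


V_stand = 312 * 0.81 = 252.72 ≈ 252.7 m^3/ha

252.7 m^3/ha


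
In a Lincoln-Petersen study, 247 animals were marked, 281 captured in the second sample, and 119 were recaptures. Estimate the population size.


N = M * C / R = 247 * 281 / 119 = 69407 / 119 = 583.25 ≈ 583

583 individuals


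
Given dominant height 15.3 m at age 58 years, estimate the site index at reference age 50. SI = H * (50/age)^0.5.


50/58 = 0.862069
(0.862069)^0.5 = 0.928477
SI = 15.3 * 0.928477 = 14.2057 ≈ 14.2 m

14.2 m


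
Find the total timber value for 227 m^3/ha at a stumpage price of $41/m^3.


Value = 227 * 41 = $9307/ha

$9307/ha


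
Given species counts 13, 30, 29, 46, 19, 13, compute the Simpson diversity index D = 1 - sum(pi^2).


Total N = 13 + 30 + 29 + 46 + 19 + 13 = 150
Per-species terms:
  p = 13/150 = 0.086667; p^2 = 0.086667^2 = 0.007511
  p = 30/150 = 0.200000; p^2 = 0.200000^2 = 0.040000
  p = 29/150 = 0.193333; p^2 = 0.193333^2 = 0.037378
  p = 46/150 = 0.306667; p^2 = 0.306667^2 = 0.094045
  p = 19/150 = 0.126667; p^2 = 0.126667^2 = 0.016045
  p = 13/150 = 0.086667; p^2 = 0.086667^2 = 0.007511
sum(p^2) = 0.007511 + 0.040000 + 0.037378 + 0.094045 + 0.016045 + 0.007511 = 0.202490
D = 1 - 0.202490 = 0.797510 ≈ 0.7975

0.7975


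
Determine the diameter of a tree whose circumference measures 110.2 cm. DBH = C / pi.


DBH = C / pi = 110.2 / 3.141593 = 35.0777 ≈ 35.08 cm

35.08 cm


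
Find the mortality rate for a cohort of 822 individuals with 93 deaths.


Mortality rate = 93 / 822 = 0.113139 ≈ 0.1131

0.1131


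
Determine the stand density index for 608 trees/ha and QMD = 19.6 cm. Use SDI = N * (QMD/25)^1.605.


QMD/25 = 19.6/25 = 0.784
(0.784)^1.605 = exp(1.605 * ln(0.784)) = exp(1.605 * (-0.243346)) = exp(-0.390570) = 0.676671
SDI = 608 * 0.676671 = 411.416 ≈ 411

411


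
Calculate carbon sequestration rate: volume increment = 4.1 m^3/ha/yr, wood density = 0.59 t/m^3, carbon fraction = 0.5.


C = 4.1 * 0.59 * 0.5 = 1.2095 ≈ 1.21 t C/ha/yr

1.21 t C/ha/yr


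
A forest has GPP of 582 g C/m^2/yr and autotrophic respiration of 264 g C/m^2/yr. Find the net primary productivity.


NPP = GPP - Ra = 582 - 264 = 318 g C/m^2/yr

318 g C/m^2/yr


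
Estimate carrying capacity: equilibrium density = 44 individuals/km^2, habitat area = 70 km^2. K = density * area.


K = 44 * 70 = 3080 individuals

3080 individuals


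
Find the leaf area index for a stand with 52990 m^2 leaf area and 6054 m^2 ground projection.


LAI = 52990 / 6054 = 8.7529 ≈ 8.75

8.75


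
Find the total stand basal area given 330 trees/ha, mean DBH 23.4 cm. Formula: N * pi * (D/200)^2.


(D/200)^2 = (23.4/200)^2 = 0.117^2 = 0.013689
Individual BA = 3.141593 * 0.013689 = 0.0430053 m^2
Stand BA = 330 * 0.0430053 = 14.1917 ≈ 14.19 m^2/ha

14.19 m^2/ha


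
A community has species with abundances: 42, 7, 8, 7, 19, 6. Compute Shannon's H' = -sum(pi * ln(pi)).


Total N = 42 + 7 + 8 + 7 + 19 + 6 = 89
Per-species terms:
  p = 42/89 = 0.471910; ln(p) = -0.750967; p*ln(p) = 0.471910 * (-0.750967) = -0.354389
  p = 7/89 = 0.078652; ln(p) = -2.542722; p*ln(p) = 0.078652 * (-2.542722) = -0.199990
  p = 8/89 = 0.089888; ln(p) = -2.409191; p*ln(p) = 0.089888 * (-2.409191) = -0.216557
  p = 7/89 = 0.078652; ln(p) = -2.542722; p*ln(p) = 0.078652 * (-2.542722) = -0.199990
  p = 19/89 = 0.213483; ln(p) = -1.544198; p*ln(p) = 0.213483 * (-1.544198) = -0.329660
  p = 6/89 = 0.067416; ln(p) = -2.696873; p*ln(p) = 0.067416 * (-2.696873) = -0.181812
sum(p*ln(p)) = (-0.354389) + (-0.199990) + (-0.216557) + (-0.199990) + (-0.329660) + (-0.181812) = -1.482398
H' = -(-1.482398) = 1.482398 ≈ 1.4824

1.4824


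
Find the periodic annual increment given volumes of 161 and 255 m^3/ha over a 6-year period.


PAI = (V2 - V1) / period = (255 - 161) / 6 = 94 / 6 = 15.6667 ≈ 15.67 m^3/ha/yr

15.67 m^3/ha/yr


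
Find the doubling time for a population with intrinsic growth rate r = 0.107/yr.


td = ln(2) / 0.107 = 0.693147 / 0.107 = 6.47801 ≈ 6.5 years

6.5 years


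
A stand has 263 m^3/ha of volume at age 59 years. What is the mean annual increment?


MAI = 263 / 59 = 4.4576 ≈ 4.46 m^3/ha/yr

4.46 m^3/ha/yr


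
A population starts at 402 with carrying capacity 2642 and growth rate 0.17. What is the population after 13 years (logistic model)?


(K - N0)/N0 = (2642 - 402)/402 = 2240/402 = 5.57214
r*t = 0.17 * 13 = 2.21; exp(-2.21) = 0.109701
5.57214 * 0.109701 = 0.611269
1 + 0.611269 = 1.61127
N = 2642 / 1.61127 = 1639.70 ≈ 1640

1640


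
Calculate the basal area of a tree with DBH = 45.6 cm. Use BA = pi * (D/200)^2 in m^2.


D/200 = 45.6/200 = 0.228 m
(D/200)^2 = 0.228^2 = 0.051984
BA = 3.141593 * 0.051984 = 0.163313 ≈ 0.1633 m^2

0.1633 m^2


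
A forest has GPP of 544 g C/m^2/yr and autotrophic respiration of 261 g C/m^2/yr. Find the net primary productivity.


NPP = GPP - Ra = 544 - 261 = 283 g C/m^2/yr

283 g C/m^2/yr


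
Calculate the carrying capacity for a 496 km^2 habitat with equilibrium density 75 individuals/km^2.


K = 75 * 496 = 37200 individuals

37200 individuals


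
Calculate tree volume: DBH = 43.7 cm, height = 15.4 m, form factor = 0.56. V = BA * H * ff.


(D/200)^2 = (43.7/200)^2 = 0.2185^2 = 0.04774225
BA = 3.141593 * 0.04774225 = 0.149987 m^2
V = 0.149987 * 15.4 * 0.56 = 1.29349 ≈ 1.293 m^3

1.293 m^3


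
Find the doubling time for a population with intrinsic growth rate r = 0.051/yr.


td = ln(2) / 0.051 = 0.693147 / 0.051 = 13.5911 ≈ 13.6 years

13.6 years


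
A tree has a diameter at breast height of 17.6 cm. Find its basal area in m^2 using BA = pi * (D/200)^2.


D/200 = 17.6/200 = 0.088 m
(D/200)^2 = 0.088^2 = 0.007744
BA = 3.141593 * 0.007744 = 0.0243285 ≈ 0.0243 m^2

0.0243 m^2


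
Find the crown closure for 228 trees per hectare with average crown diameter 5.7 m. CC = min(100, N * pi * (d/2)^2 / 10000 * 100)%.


(d/2)^2 = (5.7/2)^2 = 2.85^2 = 8.1225
Crown area = 3.141593 * 8.1225 = 25.5176 m^2
N * area / 10000 * 100 = 228 * 25.5176 / 10000 * 100 = 58.1801
CC = min(100, 58.1801) = 58.1801 ≈ 58.2%

58.2%


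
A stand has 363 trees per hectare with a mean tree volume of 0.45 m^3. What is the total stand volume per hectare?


V_stand = 363 * 0.45 = 163.35 ≈ 163.4 m^3/ha

163.4 m^3/ha


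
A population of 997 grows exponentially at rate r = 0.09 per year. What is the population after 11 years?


r*t = 0.09 * 11 = 0.99
exp(0.99) = 2.69123
N = 997 * 2.69123 = 2683.16 ≈ 2683

2683


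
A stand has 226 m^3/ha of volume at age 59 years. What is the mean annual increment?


MAI = 226 / 59 = 3.8305 ≈ 3.83 m^3/ha/yr

3.83 m^3/ha/yr


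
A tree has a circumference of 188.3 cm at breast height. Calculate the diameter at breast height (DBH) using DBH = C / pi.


DBH = C / pi = 188.3 / 3.141593 = 59.9377 ≈ 59.94 cm

59.94 cm


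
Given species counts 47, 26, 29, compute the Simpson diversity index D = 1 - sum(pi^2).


Total N = 47 + 26 + 29 = 102
Per-species terms:
  p = 47/102 = 0.460784; p^2 = 0.460784^2 = 0.212322
  p = 26/102 = 0.254902; p^2 = 0.254902^2 = 0.064975
  p = 29/102 = 0.284314; p^2 = 0.284314^2 = 0.080834
sum(p^2) = 0.212322 + 0.064975 + 0.080834 = 0.358131
D = 1 - 0.358131 = 0.641869 ≈ 0.6419

0.6419


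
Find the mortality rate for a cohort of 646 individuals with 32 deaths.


Mortality rate = 32 / 646 = 0.049536 ≈ 0.0495

0.0495


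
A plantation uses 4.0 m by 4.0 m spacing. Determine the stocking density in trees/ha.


N = 10000 / 4.0^2 = 10000 / 16 = 625.000 ≈ 625 trees/ha

625 trees/ha


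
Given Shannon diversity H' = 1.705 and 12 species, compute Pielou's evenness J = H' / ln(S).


ln(12) = 2.48491
J = H' / ln(S) = 1.705 / 2.48491 = 0.686142 ≈ 0.6861

0.6861


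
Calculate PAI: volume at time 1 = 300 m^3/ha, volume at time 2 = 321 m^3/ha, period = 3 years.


PAI = (V2 - V1) / period = (321 - 300) / 3 = 21 / 3 = 7.00 m^3/ha/yr

7.00 m^3/ha/yr


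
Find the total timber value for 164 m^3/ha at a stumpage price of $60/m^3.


Value = 164 * 60 = $9840/ha

$9840/ha


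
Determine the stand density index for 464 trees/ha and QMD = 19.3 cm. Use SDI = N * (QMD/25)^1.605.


QMD/25 = 19.3/25 = 0.772
(0.772)^1.605 = exp(1.605 * ln(0.772)) = exp(1.605 * (-0.258771)) = exp(-0.415327) = 0.660124
SDI = 464 * 0.660124 = 306.298 ≈ 306

306


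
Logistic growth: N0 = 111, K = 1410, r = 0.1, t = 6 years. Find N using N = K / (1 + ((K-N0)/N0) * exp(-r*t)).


(K - N0)/N0 = (1410 - 111)/111 = 1299/111 = 11.7027
r*t = 0.1 * 6 = 0.6; exp(-0.6) = 0.548812
11.7027 * 0.548812 = 6.42258
1 + 6.42258 = 7.42258
N = 1410 / 7.42258 = 189.961 ≈ 190

190


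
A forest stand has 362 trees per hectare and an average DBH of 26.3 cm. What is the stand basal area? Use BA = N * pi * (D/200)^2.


(D/200)^2 = (26.3/200)^2 = 0.1315^2 = 0.01729225
Individual BA = 3.141593 * 0.01729225 = 0.0543252 m^2
Stand BA = 362 * 0.0543252 = 19.6657 ≈ 19.67 m^2/ha

19.67 m^2/ha


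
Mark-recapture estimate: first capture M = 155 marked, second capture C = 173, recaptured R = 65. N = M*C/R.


N = M * C / R = 155 * 173 / 65 = 26815 / 65 = 412.54 ≈ 413

413 individuals


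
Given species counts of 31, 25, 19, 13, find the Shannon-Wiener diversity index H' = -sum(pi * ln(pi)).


Total N = 31 + 25 + 19 + 13 = 88
Per-species terms:
  p = 31/88 = 0.352273; ln(p) = -1.043349; p*ln(p) = 0.352273 * (-1.043349) = -0.367544
  p = 25/88 = 0.284091; ln(p) = -1.258461; p*ln(p) = 0.284091 * (-1.258461) = -0.357517
  p = 19/88 = 0.215909; ln(p) = -1.532898; p*ln(p) = 0.215909 * (-1.532898) = -0.330966
  p = 13/88 = 0.147727; ln(p) = -1.912389; p*ln(p) = 0.147727 * (-1.912389) = -0.282511
sum(p*ln(p)) = (-0.367544) + (-0.357517) + (-0.330966) + (-0.282511) = -1.338538
H' = -(-1.338538) = 1.338538 ≈ 1.3385

1.3385


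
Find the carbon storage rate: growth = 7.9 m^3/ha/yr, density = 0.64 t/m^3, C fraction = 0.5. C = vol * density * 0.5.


C = 7.9 * 0.64 * 0.5 = 2.528 ≈ 2.53 t C/ha/yr

2.53 t C/ha/yr


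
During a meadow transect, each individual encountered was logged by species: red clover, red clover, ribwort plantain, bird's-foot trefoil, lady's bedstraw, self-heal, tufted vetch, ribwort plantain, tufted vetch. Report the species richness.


Total individuals logged = 9
Distinct species (count of individuals): red clover (2), ribwort plantain (2), bird's-foot trefoil (1), lady's bedstraw (1), self-heal (1), tufted vetch (2)
Species richness = number of distinct species = 6

6


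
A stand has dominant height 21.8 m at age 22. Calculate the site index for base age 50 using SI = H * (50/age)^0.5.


50/22 = 2.27273
(2.27273)^0.5 = 1.50756
SI = 21.8 * 1.50756 = 32.8648 ≈ 32.9 m

32.9 m


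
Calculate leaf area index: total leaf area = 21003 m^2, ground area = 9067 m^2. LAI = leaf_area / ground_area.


LAI = 21003 / 9067 = 2.3164 ≈ 2.32

2.32


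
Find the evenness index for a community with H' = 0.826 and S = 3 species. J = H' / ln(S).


ln(3) = 1.09861
J = H' / ln(S) = 0.826 / 1.09861 = 0.751859 ≈ 0.7519

0.7519


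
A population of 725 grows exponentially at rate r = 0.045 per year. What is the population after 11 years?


r*t = 0.045 * 11 = 0.495
exp(0.495) = 1.64050
N = 725 * 1.64050 = 1189.36 ≈ 1189

1189


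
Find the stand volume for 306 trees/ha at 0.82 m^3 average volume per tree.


V_stand = 306 * 0.82 = 250.92 ≈ 250.9 m^3/ha

250.9 m^3/ha


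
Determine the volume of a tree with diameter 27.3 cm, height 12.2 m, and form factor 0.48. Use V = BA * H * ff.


(D/200)^2 = (27.3/200)^2 = 0.1365^2 = 0.01863225
BA = 3.141593 * 0.01863225 = 0.0585349 m^2
V = 0.0585349 * 12.2 * 0.48 = 0.342780 ≈ 0.343 m^3

0.343 m^3


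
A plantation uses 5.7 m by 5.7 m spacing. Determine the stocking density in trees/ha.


N = 10000 / 5.7^2 = 10000 / 32.49 = 307.787 ≈ 308 trees/ha

308 trees/ha


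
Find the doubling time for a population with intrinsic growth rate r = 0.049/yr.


td = ln(2) / 0.049 = 0.693147 / 0.049 = 14.1459 ≈ 14.1 years

14.1 years


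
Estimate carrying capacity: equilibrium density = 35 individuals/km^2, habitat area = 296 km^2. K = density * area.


K = 35 * 296 = 10360 individuals

10360 individuals


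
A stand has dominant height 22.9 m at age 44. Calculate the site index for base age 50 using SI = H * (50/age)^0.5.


50/44 = 1.13636
(1.13636)^0.5 = 1.06600
SI = 22.9 * 1.06600 = 24.4114 ≈ 24.4 m

24.4 m


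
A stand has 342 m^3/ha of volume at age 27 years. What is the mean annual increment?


MAI = 342 / 27 = 12.6667 ≈ 12.67 m^3/ha/yr

12.67 m^3/ha/yr


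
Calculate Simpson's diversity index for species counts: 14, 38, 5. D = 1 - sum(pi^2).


Total N = 14 + 38 + 5 = 57
Per-species terms:
  p = 14/57 = 0.245614; p^2 = 0.245614^2 = 0.060326
  p = 38/57 = 0.666667; p^2 = 0.666667^2 = 0.444445
  p = 5/57 = 0.087719; p^2 = 0.087719^2 = 0.007695
sum(p^2) = 0.060326 + 0.444445 + 0.007695 = 0.512466
D = 1 - 0.512466 = 0.487534 ≈ 0.4875

0.4875


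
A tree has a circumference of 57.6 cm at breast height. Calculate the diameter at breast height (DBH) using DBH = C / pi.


DBH = C / pi = 57.6 / 3.141593 = 18.3346 ≈ 18.33 cm

18.33 cm


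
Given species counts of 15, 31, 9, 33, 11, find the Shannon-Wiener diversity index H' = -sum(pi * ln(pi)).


Total N = 15 + 31 + 9 + 33 + 11 = 99
Per-species terms:
  p = 15/99 = 0.151515; ln(p) = -1.887071; p*ln(p) = 0.151515 * (-1.887071) = -0.285920
  p = 31/99 = 0.313131; ln(p) = -1.161134; p*ln(p) = 0.313131 * (-1.161134) = -0.363587
  p = 9/99 = 0.090909; ln(p) = -2.397896; p*ln(p) = 0.090909 * (-2.397896) = -0.217990
  p = 33/99 = 0.333333; ln(p) = -1.098613; p*ln(p) = 0.333333 * (-1.098613) = -0.366204
  p = 11/99 = 0.111111; ln(p) = -2.197226; p*ln(p) = 0.111111 * (-2.197226) = -0.244136
sum(p*ln(p)) = (-0.285920) + (-0.363587) + (-0.217990) + (-0.366204) + (-0.244136) = -1.477837
H' = -(-1.477837) = 1.477837 ≈ 1.4778

1.4778


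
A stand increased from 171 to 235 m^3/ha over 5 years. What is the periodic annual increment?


PAI = (V2 - V1) / period = (235 - 171) / 5 = 64 / 5 = 12.80 m^3/ha/yr

12.80 m^3/ha/yr


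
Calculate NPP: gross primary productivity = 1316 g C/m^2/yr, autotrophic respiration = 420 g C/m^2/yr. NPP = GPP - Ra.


NPP = GPP - Ra = 1316 - 420 = 896 g C/m^2/yr

896 g C/m^2/yr


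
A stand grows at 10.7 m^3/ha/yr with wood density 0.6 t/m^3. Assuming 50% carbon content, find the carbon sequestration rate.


C = 10.7 * 0.6 * 0.5 = 3.21 t C/ha/yr

3.21 t C/ha/yr


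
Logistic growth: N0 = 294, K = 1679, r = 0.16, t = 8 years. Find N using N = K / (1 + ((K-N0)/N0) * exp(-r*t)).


(K - N0)/N0 = (1679 - 294)/294 = 1385/294 = 4.71088
r*t = 0.16 * 8 = 1.28; exp(-1.28) = 0.278037
4.71088 * 0.278037 = 1.30980
1 + 1.30980 = 2.30980
N = 1679 / 2.30980 = 726.903 ≈ 727

727


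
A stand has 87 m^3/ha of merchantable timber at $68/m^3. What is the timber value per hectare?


Value = 87 * 68 = $5916/ha

$5916/ha


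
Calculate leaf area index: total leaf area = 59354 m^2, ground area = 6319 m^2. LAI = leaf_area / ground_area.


LAI = 59354 / 6319 = 9.3929 ≈ 9.39

9.39


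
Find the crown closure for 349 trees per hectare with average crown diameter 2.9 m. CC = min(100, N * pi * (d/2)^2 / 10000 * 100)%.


(d/2)^2 = (2.9/2)^2 = 1.45^2 = 2.1025
Crown area = 3.141593 * 2.1025 = 6.60520 m^2
N * area / 10000 * 100 = 349 * 6.60520 / 10000 * 100 = 23.0521
CC = min(100, 23.0521) = 23.0521 ≈ 23.1%

23.1%


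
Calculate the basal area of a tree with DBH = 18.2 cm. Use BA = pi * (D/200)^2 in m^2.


D/200 = 18.2/200 = 0.091 m
(D/200)^2 = 0.091^2 = 0.008281
BA = 3.141593 * 0.008281 = 0.0260155 ≈ 0.0260 m^2

0.0260 m^2


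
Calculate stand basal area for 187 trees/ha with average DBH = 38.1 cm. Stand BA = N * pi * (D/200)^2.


(D/200)^2 = (38.1/200)^2 = 0.1905^2 = 0.03629025
Individual BA = 3.141593 * 0.03629025 = 0.114009 m^2
Stand BA = 187 * 0.114009 = 21.3197 ≈ 21.32 m^2/ha

21.32 m^2/ha


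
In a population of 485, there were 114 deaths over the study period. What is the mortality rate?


Mortality rate = 114 / 485 = 0.235052 ≈ 0.2351

0.2351


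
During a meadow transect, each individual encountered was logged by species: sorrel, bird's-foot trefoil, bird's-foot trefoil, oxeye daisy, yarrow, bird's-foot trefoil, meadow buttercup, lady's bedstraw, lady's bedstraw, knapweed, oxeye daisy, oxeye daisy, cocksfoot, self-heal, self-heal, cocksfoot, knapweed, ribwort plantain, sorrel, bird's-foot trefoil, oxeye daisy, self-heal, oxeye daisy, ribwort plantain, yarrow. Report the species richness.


Total individuals logged = 25
Distinct species (count of individuals): sorrel (2), bird's-foot trefoil (4), oxeye daisy (5), yarrow (2), meadow buttercup (1), lady's bedstraw (2), knapweed (2), cocksfoot (2), self-heal (3), ribwort plantain (2)
Species richness = number of distinct species = 10

10


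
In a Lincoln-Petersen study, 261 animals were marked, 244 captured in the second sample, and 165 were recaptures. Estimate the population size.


N = M * C / R = 261 * 244 / 165 = 63684 / 165 = 385.96 ≈ 386

386 individuals


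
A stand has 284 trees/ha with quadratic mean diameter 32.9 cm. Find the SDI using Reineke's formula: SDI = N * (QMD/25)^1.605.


QMD/25 = 32.9/25 = 1.316
(1.316)^1.605 = exp(1.605 * ln(1.316)) = exp(1.605 * 0.274597) = exp(0.440728) = 1.55384
SDI = 284 * 1.55384 = 441.291 ≈ 441

441


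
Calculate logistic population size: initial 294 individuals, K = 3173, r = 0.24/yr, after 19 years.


(K - N0)/N0 = (3173 - 294)/294 = 2879/294 = 9.79252
r*t = 0.24 * 19 = 4.56; exp(-4.56) = 0.0104621
9.79252 * 0.0104621 = 0.102450
1 + 0.102450 = 1.10245
N = 3173 / 1.10245 = 2878.14 ≈ 2878

2878


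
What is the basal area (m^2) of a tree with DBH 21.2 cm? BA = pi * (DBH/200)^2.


D/200 = 21.2/200 = 0.106 m
(D/200)^2 = 0.106^2 = 0.011236
BA = 3.141593 * 0.011236 = 0.0352989 ≈ 0.0353 m^2

0.0353 m^2
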